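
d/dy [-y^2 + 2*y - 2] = 2 - 2*y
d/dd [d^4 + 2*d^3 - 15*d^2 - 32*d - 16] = 4*d^3 + 6*d^2 - 30*d - 32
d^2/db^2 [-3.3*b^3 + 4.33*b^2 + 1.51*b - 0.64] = 8.66 - 19.8*b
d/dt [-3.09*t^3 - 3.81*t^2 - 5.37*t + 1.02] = -9.27*t^2 - 7.62*t - 5.37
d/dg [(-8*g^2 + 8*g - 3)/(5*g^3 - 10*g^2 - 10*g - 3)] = (40*g^4 - 80*g^3 + 205*g^2 - 12*g - 54)/(25*g^6 - 100*g^5 + 170*g^3 + 160*g^2 + 60*g + 9)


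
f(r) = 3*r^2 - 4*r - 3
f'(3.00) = 14.00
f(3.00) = 12.00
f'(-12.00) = -76.00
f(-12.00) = 477.00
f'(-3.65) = -25.90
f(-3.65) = 51.57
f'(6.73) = 36.38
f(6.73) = 105.96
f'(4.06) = 20.36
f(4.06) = 30.21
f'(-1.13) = -10.78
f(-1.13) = 5.35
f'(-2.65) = -19.90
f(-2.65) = 28.67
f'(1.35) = 4.10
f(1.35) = -2.93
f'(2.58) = 11.48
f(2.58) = 6.65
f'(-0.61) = -7.66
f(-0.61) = 0.56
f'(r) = 6*r - 4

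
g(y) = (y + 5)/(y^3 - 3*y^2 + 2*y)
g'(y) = (y + 5)*(-3*y^2 + 6*y - 2)/(y^3 - 3*y^2 + 2*y)^2 + 1/(y^3 - 3*y^2 + 2*y) = (y*(y^2 - 3*y + 2) - (y + 5)*(3*y^2 - 6*y + 2))/(y^2*(y^2 - 3*y + 2)^2)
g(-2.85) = -0.04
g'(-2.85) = -0.05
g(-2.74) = -0.05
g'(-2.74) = -0.06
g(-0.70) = -1.34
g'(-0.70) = -3.51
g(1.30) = -23.08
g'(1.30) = 58.04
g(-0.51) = -2.32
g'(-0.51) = -7.54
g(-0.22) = -8.02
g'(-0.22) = -48.33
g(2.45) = 4.66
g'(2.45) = -14.85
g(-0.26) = -6.40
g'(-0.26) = -33.89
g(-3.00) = -0.03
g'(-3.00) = -0.04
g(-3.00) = -0.03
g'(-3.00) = -0.04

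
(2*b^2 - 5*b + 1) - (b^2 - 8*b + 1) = b^2 + 3*b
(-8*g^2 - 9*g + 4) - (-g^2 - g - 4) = -7*g^2 - 8*g + 8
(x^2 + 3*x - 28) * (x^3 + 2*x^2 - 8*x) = x^5 + 5*x^4 - 30*x^3 - 80*x^2 + 224*x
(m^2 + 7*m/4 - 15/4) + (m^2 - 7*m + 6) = 2*m^2 - 21*m/4 + 9/4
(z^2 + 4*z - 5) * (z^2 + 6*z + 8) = z^4 + 10*z^3 + 27*z^2 + 2*z - 40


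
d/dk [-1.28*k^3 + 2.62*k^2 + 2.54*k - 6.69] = -3.84*k^2 + 5.24*k + 2.54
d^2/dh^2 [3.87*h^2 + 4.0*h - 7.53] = 7.74000000000000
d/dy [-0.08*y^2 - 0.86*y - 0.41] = -0.16*y - 0.86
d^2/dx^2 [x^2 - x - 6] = 2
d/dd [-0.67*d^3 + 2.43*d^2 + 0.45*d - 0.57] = -2.01*d^2 + 4.86*d + 0.45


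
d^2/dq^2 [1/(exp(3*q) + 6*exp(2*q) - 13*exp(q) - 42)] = ((-9*exp(2*q) - 24*exp(q) + 13)*(exp(3*q) + 6*exp(2*q) - 13*exp(q) - 42) + 2*(3*exp(2*q) + 12*exp(q) - 13)^2*exp(q))*exp(q)/(exp(3*q) + 6*exp(2*q) - 13*exp(q) - 42)^3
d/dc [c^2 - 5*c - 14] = 2*c - 5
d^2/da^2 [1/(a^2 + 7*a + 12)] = 2*(-a^2 - 7*a + (2*a + 7)^2 - 12)/(a^2 + 7*a + 12)^3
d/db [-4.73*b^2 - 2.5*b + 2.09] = -9.46*b - 2.5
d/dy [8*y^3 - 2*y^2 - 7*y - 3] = 24*y^2 - 4*y - 7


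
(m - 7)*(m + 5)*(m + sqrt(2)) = m^3 - 2*m^2 + sqrt(2)*m^2 - 35*m - 2*sqrt(2)*m - 35*sqrt(2)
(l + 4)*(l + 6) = l^2 + 10*l + 24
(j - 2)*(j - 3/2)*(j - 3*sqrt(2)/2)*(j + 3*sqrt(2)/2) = j^4 - 7*j^3/2 - 3*j^2/2 + 63*j/4 - 27/2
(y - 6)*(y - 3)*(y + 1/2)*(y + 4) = y^4 - 9*y^3/2 - 41*y^2/2 + 63*y + 36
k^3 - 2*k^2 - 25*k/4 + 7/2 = (k - 7/2)*(k - 1/2)*(k + 2)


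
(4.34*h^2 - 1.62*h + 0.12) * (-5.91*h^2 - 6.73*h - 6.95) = -25.6494*h^4 - 19.634*h^3 - 19.9696*h^2 + 10.4514*h - 0.834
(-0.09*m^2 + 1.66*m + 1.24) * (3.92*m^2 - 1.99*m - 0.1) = -0.3528*m^4 + 6.6863*m^3 + 1.5664*m^2 - 2.6336*m - 0.124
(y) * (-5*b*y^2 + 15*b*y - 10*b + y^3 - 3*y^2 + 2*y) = -5*b*y^3 + 15*b*y^2 - 10*b*y + y^4 - 3*y^3 + 2*y^2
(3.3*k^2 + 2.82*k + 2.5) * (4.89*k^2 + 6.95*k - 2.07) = 16.137*k^4 + 36.7248*k^3 + 24.993*k^2 + 11.5376*k - 5.175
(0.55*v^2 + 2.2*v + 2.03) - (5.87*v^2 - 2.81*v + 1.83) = -5.32*v^2 + 5.01*v + 0.2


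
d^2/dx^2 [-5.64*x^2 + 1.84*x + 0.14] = -11.2800000000000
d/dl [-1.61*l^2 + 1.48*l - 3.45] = 1.48 - 3.22*l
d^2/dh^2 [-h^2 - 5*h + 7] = -2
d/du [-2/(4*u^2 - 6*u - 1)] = 4*(4*u - 3)/(-4*u^2 + 6*u + 1)^2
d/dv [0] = 0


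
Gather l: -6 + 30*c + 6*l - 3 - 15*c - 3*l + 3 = 15*c + 3*l - 6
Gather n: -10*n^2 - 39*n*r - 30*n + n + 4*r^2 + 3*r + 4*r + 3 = -10*n^2 + n*(-39*r - 29) + 4*r^2 + 7*r + 3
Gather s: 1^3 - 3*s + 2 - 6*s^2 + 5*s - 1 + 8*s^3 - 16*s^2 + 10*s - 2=8*s^3 - 22*s^2 + 12*s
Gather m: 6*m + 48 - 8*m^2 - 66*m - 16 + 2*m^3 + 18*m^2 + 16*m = 2*m^3 + 10*m^2 - 44*m + 32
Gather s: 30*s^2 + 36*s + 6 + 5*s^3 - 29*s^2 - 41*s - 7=5*s^3 + s^2 - 5*s - 1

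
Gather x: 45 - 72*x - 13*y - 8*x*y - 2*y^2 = x*(-8*y - 72) - 2*y^2 - 13*y + 45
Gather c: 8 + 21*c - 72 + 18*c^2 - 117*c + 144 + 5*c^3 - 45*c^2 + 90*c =5*c^3 - 27*c^2 - 6*c + 80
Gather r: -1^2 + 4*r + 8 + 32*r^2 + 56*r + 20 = 32*r^2 + 60*r + 27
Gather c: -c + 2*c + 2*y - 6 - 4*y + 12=c - 2*y + 6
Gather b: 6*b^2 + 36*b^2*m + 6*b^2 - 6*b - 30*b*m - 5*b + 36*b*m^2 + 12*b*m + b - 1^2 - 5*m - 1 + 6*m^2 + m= b^2*(36*m + 12) + b*(36*m^2 - 18*m - 10) + 6*m^2 - 4*m - 2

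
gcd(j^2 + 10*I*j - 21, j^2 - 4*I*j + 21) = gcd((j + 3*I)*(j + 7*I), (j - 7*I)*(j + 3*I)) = j + 3*I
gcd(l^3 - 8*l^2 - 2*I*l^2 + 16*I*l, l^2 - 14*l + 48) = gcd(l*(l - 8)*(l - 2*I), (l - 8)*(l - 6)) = l - 8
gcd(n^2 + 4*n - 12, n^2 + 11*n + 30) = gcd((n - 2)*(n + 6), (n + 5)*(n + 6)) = n + 6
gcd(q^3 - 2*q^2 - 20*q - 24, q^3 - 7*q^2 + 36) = q^2 - 4*q - 12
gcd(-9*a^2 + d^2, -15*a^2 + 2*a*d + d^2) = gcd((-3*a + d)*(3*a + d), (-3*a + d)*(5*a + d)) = 3*a - d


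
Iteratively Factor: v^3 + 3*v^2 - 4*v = (v)*(v^2 + 3*v - 4) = v*(v - 1)*(v + 4)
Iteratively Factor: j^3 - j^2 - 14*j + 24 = (j + 4)*(j^2 - 5*j + 6) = (j - 3)*(j + 4)*(j - 2)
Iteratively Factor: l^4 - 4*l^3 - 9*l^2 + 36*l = (l + 3)*(l^3 - 7*l^2 + 12*l) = (l - 3)*(l + 3)*(l^2 - 4*l) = (l - 4)*(l - 3)*(l + 3)*(l)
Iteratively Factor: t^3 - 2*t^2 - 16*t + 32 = (t - 4)*(t^2 + 2*t - 8) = (t - 4)*(t + 4)*(t - 2)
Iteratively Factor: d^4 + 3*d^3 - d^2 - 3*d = (d)*(d^3 + 3*d^2 - d - 3) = d*(d + 3)*(d^2 - 1) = d*(d + 1)*(d + 3)*(d - 1)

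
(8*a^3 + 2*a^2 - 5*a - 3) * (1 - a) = -8*a^4 + 6*a^3 + 7*a^2 - 2*a - 3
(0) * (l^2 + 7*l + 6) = 0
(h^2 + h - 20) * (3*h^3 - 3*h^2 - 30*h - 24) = 3*h^5 - 93*h^3 + 6*h^2 + 576*h + 480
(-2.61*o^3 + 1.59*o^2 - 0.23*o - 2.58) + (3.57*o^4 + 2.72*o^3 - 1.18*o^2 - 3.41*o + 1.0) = 3.57*o^4 + 0.11*o^3 + 0.41*o^2 - 3.64*o - 1.58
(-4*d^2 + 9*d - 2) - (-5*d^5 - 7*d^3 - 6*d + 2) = 5*d^5 + 7*d^3 - 4*d^2 + 15*d - 4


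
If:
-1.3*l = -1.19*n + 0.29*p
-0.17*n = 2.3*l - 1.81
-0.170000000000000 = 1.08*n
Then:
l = 0.80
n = -0.16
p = -4.23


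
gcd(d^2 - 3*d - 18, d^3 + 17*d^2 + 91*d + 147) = d + 3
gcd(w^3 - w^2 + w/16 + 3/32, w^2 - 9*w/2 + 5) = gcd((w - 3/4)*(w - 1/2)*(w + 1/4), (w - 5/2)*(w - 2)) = 1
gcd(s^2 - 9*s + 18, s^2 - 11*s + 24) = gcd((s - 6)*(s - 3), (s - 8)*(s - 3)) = s - 3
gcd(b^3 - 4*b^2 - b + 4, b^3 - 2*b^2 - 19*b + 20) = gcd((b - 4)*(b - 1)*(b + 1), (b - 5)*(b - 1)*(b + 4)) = b - 1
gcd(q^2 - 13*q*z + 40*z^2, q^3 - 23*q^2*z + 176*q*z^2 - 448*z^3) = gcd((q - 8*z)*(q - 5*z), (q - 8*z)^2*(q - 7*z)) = -q + 8*z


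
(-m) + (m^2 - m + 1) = m^2 - 2*m + 1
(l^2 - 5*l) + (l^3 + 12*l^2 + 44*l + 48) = l^3 + 13*l^2 + 39*l + 48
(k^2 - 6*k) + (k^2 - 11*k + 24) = 2*k^2 - 17*k + 24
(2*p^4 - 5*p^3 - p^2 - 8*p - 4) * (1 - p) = -2*p^5 + 7*p^4 - 4*p^3 + 7*p^2 - 4*p - 4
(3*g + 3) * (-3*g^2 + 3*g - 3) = -9*g^3 - 9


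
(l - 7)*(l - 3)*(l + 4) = l^3 - 6*l^2 - 19*l + 84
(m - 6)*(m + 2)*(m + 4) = m^3 - 28*m - 48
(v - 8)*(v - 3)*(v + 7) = v^3 - 4*v^2 - 53*v + 168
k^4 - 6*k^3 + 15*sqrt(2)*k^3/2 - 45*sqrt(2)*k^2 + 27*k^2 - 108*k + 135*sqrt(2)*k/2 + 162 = (k - 3)^2*(k + 3*sqrt(2)/2)*(k + 6*sqrt(2))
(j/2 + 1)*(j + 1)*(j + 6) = j^3/2 + 9*j^2/2 + 10*j + 6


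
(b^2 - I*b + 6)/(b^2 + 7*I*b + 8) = (b^2 - I*b + 6)/(b^2 + 7*I*b + 8)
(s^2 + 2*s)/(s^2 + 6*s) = (s + 2)/(s + 6)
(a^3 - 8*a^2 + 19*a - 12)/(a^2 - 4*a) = a - 4 + 3/a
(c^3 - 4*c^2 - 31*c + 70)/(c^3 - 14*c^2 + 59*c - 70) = (c + 5)/(c - 5)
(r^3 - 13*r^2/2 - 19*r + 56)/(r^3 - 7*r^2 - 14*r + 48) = (r + 7/2)/(r + 3)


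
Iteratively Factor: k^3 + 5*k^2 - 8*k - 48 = (k + 4)*(k^2 + k - 12) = (k - 3)*(k + 4)*(k + 4)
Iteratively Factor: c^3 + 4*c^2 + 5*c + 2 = (c + 1)*(c^2 + 3*c + 2) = (c + 1)^2*(c + 2)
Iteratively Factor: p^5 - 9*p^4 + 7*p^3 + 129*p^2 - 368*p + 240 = (p - 3)*(p^4 - 6*p^3 - 11*p^2 + 96*p - 80) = (p - 3)*(p + 4)*(p^3 - 10*p^2 + 29*p - 20) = (p - 5)*(p - 3)*(p + 4)*(p^2 - 5*p + 4) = (p - 5)*(p - 3)*(p - 1)*(p + 4)*(p - 4)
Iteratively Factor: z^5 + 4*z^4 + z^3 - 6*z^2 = (z + 2)*(z^4 + 2*z^3 - 3*z^2) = (z - 1)*(z + 2)*(z^3 + 3*z^2) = z*(z - 1)*(z + 2)*(z^2 + 3*z) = z^2*(z - 1)*(z + 2)*(z + 3)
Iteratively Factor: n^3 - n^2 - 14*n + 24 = (n + 4)*(n^2 - 5*n + 6) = (n - 2)*(n + 4)*(n - 3)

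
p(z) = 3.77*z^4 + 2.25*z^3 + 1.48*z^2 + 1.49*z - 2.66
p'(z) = 15.08*z^3 + 6.75*z^2 + 2.96*z + 1.49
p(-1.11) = 0.16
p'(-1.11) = -14.10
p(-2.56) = 127.40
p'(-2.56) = -214.85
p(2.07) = 95.94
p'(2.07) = 170.30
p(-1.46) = 8.45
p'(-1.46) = -35.37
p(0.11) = -2.47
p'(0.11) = 1.92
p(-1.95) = 37.89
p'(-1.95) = -90.43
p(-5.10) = 2280.25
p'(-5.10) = -1838.42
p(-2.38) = 92.81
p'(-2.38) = -170.62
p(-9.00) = 23198.53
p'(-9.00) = -10471.72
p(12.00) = 82291.06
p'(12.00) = 27067.25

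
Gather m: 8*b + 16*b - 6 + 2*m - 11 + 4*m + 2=24*b + 6*m - 15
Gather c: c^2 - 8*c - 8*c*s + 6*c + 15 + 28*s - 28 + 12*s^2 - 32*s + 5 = c^2 + c*(-8*s - 2) + 12*s^2 - 4*s - 8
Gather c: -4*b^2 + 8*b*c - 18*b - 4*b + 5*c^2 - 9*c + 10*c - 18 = -4*b^2 - 22*b + 5*c^2 + c*(8*b + 1) - 18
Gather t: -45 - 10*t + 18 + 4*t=-6*t - 27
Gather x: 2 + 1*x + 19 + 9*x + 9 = 10*x + 30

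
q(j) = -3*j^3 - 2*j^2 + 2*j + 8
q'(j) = -9*j^2 - 4*j + 2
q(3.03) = -87.76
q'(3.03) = -92.75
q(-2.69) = 46.54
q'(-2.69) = -52.36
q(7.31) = -1256.11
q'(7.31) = -508.16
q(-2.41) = 33.56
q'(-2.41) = -40.63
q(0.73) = 7.23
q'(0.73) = -5.72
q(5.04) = -416.80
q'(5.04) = -246.77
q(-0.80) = 6.66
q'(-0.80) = -0.56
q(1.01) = 4.89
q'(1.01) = -11.22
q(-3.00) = 65.00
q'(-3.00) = -67.00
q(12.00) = -5440.00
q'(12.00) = -1342.00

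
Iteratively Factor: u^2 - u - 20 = (u + 4)*(u - 5)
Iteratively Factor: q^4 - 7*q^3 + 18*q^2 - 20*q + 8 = (q - 2)*(q^3 - 5*q^2 + 8*q - 4) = (q - 2)^2*(q^2 - 3*q + 2) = (q - 2)^3*(q - 1)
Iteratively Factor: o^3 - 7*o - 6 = (o + 1)*(o^2 - o - 6) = (o + 1)*(o + 2)*(o - 3)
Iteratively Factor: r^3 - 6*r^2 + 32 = (r - 4)*(r^2 - 2*r - 8) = (r - 4)^2*(r + 2)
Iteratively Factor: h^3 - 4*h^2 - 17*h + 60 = (h - 5)*(h^2 + h - 12) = (h - 5)*(h - 3)*(h + 4)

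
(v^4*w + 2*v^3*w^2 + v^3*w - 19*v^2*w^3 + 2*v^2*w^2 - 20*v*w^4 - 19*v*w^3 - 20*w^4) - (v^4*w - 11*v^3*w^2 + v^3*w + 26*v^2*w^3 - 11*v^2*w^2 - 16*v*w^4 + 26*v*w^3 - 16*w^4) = 13*v^3*w^2 - 45*v^2*w^3 + 13*v^2*w^2 - 4*v*w^4 - 45*v*w^3 - 4*w^4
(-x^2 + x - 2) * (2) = -2*x^2 + 2*x - 4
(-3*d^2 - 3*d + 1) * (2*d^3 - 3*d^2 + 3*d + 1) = -6*d^5 + 3*d^4 + 2*d^3 - 15*d^2 + 1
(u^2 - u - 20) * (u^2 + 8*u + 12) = u^4 + 7*u^3 - 16*u^2 - 172*u - 240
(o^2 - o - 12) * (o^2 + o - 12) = o^4 - 25*o^2 + 144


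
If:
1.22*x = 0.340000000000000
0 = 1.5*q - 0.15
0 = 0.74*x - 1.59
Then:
No Solution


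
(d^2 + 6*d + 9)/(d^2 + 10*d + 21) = (d + 3)/(d + 7)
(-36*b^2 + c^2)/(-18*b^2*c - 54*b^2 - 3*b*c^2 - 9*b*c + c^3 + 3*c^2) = (6*b + c)/(3*b*c + 9*b + c^2 + 3*c)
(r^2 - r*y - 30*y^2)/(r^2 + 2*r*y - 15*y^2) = (-r + 6*y)/(-r + 3*y)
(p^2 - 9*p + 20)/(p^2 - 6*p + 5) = (p - 4)/(p - 1)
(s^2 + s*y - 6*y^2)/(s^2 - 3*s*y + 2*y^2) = (-s - 3*y)/(-s + y)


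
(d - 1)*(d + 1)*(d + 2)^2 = d^4 + 4*d^3 + 3*d^2 - 4*d - 4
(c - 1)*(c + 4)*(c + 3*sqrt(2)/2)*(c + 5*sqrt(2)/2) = c^4 + 3*c^3 + 4*sqrt(2)*c^3 + 7*c^2/2 + 12*sqrt(2)*c^2 - 16*sqrt(2)*c + 45*c/2 - 30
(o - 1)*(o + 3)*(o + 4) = o^3 + 6*o^2 + 5*o - 12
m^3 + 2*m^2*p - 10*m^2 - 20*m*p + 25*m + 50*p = (m - 5)^2*(m + 2*p)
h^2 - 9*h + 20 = (h - 5)*(h - 4)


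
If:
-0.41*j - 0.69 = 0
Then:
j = -1.68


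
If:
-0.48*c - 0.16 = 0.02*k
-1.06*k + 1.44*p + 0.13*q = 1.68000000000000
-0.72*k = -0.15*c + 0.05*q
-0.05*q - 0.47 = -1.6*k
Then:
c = -0.34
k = 0.18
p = 1.63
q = -3.62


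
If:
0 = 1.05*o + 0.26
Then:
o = -0.25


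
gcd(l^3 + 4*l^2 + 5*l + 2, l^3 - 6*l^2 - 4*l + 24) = l + 2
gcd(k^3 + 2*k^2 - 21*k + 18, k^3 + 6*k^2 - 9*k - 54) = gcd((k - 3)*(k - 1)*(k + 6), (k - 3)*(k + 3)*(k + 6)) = k^2 + 3*k - 18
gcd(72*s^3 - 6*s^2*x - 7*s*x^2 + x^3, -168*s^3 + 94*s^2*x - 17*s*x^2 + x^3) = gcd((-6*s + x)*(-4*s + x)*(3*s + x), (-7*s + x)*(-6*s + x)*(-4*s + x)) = 24*s^2 - 10*s*x + x^2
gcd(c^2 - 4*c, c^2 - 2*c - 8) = c - 4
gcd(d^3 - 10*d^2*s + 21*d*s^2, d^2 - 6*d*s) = d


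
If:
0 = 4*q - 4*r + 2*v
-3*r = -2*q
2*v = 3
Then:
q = -9/4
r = -3/2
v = 3/2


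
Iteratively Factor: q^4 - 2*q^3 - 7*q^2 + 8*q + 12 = (q + 2)*(q^3 - 4*q^2 + q + 6) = (q - 3)*(q + 2)*(q^2 - q - 2) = (q - 3)*(q - 2)*(q + 2)*(q + 1)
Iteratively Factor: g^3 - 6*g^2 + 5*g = (g)*(g^2 - 6*g + 5) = g*(g - 1)*(g - 5)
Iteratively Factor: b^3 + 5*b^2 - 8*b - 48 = (b - 3)*(b^2 + 8*b + 16) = (b - 3)*(b + 4)*(b + 4)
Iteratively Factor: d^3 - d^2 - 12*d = (d)*(d^2 - d - 12) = d*(d - 4)*(d + 3)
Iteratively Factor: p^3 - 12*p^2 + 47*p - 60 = (p - 3)*(p^2 - 9*p + 20) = (p - 5)*(p - 3)*(p - 4)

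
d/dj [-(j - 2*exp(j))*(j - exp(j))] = 3*j*exp(j) - 2*j - 4*exp(2*j) + 3*exp(j)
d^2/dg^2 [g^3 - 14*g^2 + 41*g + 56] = 6*g - 28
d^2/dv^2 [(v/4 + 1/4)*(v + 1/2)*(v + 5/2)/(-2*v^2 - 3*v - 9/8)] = 4*(v + 6)/(256*v^4 + 768*v^3 + 864*v^2 + 432*v + 81)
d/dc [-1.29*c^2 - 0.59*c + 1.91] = -2.58*c - 0.59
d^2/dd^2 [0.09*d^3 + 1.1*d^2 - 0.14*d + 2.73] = 0.54*d + 2.2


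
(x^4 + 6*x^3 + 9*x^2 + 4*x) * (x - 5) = x^5 + x^4 - 21*x^3 - 41*x^2 - 20*x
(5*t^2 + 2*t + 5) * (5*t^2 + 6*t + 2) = 25*t^4 + 40*t^3 + 47*t^2 + 34*t + 10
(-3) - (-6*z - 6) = 6*z + 3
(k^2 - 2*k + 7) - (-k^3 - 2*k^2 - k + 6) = k^3 + 3*k^2 - k + 1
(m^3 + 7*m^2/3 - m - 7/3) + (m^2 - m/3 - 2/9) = m^3 + 10*m^2/3 - 4*m/3 - 23/9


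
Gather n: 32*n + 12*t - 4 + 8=32*n + 12*t + 4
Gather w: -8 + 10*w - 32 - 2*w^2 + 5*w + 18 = -2*w^2 + 15*w - 22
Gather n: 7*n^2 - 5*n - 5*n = 7*n^2 - 10*n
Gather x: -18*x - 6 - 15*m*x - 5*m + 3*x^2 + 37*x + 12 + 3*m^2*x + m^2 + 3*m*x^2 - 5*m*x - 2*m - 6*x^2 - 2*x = m^2 - 7*m + x^2*(3*m - 3) + x*(3*m^2 - 20*m + 17) + 6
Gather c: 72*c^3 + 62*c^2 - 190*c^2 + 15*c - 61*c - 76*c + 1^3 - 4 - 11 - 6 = 72*c^3 - 128*c^2 - 122*c - 20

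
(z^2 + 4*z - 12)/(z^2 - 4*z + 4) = (z + 6)/(z - 2)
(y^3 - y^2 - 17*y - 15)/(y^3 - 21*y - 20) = (y + 3)/(y + 4)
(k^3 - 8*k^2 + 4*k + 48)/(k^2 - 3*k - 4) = (k^2 - 4*k - 12)/(k + 1)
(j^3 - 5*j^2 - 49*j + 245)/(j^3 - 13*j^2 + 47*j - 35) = (j + 7)/(j - 1)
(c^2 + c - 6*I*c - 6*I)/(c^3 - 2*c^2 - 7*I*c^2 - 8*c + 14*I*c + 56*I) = (c^2 + c*(1 - 6*I) - 6*I)/(c^3 + c^2*(-2 - 7*I) + c*(-8 + 14*I) + 56*I)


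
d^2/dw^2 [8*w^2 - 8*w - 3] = 16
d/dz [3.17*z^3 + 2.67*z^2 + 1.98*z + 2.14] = 9.51*z^2 + 5.34*z + 1.98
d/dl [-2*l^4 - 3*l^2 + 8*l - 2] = -8*l^3 - 6*l + 8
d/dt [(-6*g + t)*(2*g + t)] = -4*g + 2*t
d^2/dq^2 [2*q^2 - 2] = 4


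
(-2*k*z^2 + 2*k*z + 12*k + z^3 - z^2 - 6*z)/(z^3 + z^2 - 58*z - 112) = (-2*k*z + 6*k + z^2 - 3*z)/(z^2 - z - 56)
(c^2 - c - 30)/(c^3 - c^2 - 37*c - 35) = (c - 6)/(c^2 - 6*c - 7)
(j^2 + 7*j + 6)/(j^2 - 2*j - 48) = (j + 1)/(j - 8)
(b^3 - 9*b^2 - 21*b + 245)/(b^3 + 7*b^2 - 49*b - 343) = (b^2 - 2*b - 35)/(b^2 + 14*b + 49)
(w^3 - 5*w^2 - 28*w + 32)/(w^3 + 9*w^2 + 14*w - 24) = (w - 8)/(w + 6)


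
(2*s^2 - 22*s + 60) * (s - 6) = 2*s^3 - 34*s^2 + 192*s - 360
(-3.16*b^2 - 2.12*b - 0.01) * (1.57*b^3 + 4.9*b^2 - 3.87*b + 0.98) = -4.9612*b^5 - 18.8124*b^4 + 1.8255*b^3 + 5.0586*b^2 - 2.0389*b - 0.0098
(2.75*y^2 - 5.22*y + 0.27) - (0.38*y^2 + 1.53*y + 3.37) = 2.37*y^2 - 6.75*y - 3.1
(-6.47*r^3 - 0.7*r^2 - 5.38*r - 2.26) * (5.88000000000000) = -38.0436*r^3 - 4.116*r^2 - 31.6344*r - 13.2888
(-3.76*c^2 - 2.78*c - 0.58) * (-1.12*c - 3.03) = 4.2112*c^3 + 14.5064*c^2 + 9.073*c + 1.7574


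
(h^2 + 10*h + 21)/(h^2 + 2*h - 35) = (h + 3)/(h - 5)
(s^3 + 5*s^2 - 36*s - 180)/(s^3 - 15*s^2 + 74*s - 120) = (s^2 + 11*s + 30)/(s^2 - 9*s + 20)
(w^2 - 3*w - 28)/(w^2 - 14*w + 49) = (w + 4)/(w - 7)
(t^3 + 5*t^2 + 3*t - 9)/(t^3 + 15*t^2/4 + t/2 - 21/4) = 4*(t + 3)/(4*t + 7)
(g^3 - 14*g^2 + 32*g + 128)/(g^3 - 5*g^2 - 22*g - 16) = (g - 8)/(g + 1)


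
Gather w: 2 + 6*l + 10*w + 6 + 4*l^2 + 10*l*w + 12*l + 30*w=4*l^2 + 18*l + w*(10*l + 40) + 8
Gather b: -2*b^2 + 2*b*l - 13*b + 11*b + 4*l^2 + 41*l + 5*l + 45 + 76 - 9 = -2*b^2 + b*(2*l - 2) + 4*l^2 + 46*l + 112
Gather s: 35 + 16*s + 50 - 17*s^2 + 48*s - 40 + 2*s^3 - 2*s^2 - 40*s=2*s^3 - 19*s^2 + 24*s + 45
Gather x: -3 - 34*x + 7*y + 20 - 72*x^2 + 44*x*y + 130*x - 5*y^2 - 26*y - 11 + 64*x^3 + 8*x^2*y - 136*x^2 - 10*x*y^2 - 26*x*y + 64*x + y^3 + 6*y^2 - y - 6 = 64*x^3 + x^2*(8*y - 208) + x*(-10*y^2 + 18*y + 160) + y^3 + y^2 - 20*y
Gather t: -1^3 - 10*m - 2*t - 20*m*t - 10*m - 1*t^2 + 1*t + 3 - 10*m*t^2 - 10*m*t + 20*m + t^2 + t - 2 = -10*m*t^2 - 30*m*t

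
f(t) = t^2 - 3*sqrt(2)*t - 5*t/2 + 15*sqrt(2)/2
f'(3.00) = -0.74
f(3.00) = -0.62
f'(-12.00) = -30.74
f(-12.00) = 235.52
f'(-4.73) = -16.20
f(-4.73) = 64.87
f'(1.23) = -4.28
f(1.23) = 3.83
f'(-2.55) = -11.84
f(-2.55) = 34.30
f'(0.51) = -5.72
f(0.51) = 7.43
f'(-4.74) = -16.22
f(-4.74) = 65.03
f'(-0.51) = -7.76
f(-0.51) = 14.31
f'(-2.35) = -11.44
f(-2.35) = 31.97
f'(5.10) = 3.46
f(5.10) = 2.23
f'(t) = 2*t - 3*sqrt(2) - 5/2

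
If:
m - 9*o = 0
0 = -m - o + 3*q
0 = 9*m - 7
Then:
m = 7/9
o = 7/81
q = 70/243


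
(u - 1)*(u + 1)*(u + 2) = u^3 + 2*u^2 - u - 2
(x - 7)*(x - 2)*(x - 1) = x^3 - 10*x^2 + 23*x - 14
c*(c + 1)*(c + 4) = c^3 + 5*c^2 + 4*c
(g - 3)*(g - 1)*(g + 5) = g^3 + g^2 - 17*g + 15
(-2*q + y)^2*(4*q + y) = 16*q^3 - 12*q^2*y + y^3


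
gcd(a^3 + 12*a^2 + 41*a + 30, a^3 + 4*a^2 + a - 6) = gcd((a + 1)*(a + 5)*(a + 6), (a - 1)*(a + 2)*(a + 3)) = 1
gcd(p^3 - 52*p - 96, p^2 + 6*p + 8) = p + 2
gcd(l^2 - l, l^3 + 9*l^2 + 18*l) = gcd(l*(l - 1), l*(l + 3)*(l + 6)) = l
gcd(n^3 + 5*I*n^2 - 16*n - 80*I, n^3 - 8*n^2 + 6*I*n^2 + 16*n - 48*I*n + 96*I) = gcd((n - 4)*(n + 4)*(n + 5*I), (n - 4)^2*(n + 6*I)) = n - 4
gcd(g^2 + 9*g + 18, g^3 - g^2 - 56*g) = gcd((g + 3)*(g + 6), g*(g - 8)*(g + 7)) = 1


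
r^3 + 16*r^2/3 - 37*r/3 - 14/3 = (r - 2)*(r + 1/3)*(r + 7)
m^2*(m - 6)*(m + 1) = m^4 - 5*m^3 - 6*m^2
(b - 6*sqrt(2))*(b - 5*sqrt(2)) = b^2 - 11*sqrt(2)*b + 60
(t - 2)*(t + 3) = t^2 + t - 6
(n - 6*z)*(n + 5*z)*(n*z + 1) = n^3*z - n^2*z^2 + n^2 - 30*n*z^3 - n*z - 30*z^2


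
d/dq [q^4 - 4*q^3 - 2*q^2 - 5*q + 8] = 4*q^3 - 12*q^2 - 4*q - 5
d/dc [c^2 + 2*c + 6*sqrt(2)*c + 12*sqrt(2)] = 2*c + 2 + 6*sqrt(2)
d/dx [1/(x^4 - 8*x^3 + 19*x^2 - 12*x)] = 2*(-2*x^3 + 12*x^2 - 19*x + 6)/(x^2*(x^3 - 8*x^2 + 19*x - 12)^2)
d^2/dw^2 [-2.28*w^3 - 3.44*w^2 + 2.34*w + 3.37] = -13.68*w - 6.88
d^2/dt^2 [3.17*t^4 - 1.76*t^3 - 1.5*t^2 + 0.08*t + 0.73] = 38.04*t^2 - 10.56*t - 3.0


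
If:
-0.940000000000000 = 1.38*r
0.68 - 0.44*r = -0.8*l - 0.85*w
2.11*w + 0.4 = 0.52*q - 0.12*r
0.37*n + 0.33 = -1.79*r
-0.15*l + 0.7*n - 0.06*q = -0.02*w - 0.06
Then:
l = -32.55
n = 2.40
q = 120.24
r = -0.68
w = 29.48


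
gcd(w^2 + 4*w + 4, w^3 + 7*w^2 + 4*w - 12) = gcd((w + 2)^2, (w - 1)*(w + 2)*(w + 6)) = w + 2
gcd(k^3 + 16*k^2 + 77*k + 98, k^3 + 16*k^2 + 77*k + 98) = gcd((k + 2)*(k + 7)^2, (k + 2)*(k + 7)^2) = k^3 + 16*k^2 + 77*k + 98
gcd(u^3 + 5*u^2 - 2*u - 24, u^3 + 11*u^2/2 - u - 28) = u^2 + 2*u - 8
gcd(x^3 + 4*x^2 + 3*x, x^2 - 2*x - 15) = x + 3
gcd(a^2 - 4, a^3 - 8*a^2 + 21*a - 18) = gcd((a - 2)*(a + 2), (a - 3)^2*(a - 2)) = a - 2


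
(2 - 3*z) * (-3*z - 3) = 9*z^2 + 3*z - 6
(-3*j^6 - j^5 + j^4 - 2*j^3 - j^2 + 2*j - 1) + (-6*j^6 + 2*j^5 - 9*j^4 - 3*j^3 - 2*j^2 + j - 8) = -9*j^6 + j^5 - 8*j^4 - 5*j^3 - 3*j^2 + 3*j - 9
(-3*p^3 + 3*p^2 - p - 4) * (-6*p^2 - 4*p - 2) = 18*p^5 - 6*p^4 + 22*p^2 + 18*p + 8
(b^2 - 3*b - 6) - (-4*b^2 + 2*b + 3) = 5*b^2 - 5*b - 9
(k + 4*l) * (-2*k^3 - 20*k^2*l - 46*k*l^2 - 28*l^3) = -2*k^4 - 28*k^3*l - 126*k^2*l^2 - 212*k*l^3 - 112*l^4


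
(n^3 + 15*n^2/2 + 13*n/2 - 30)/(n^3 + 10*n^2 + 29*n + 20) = (n - 3/2)/(n + 1)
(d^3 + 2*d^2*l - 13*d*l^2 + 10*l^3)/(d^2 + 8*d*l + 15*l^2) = (d^2 - 3*d*l + 2*l^2)/(d + 3*l)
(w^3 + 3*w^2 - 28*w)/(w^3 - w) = (w^2 + 3*w - 28)/(w^2 - 1)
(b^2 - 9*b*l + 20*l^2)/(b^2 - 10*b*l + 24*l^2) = (b - 5*l)/(b - 6*l)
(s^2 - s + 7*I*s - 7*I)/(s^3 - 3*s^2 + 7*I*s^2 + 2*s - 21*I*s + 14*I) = 1/(s - 2)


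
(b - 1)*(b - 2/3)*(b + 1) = b^3 - 2*b^2/3 - b + 2/3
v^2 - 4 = (v - 2)*(v + 2)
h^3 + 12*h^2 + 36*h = h*(h + 6)^2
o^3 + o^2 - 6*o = o*(o - 2)*(o + 3)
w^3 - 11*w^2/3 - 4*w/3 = w*(w - 4)*(w + 1/3)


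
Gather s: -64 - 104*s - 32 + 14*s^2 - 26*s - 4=14*s^2 - 130*s - 100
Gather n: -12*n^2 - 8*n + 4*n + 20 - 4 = -12*n^2 - 4*n + 16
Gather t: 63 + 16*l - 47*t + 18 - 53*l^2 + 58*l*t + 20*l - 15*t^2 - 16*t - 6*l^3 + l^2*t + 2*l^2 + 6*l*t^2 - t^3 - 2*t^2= -6*l^3 - 51*l^2 + 36*l - t^3 + t^2*(6*l - 17) + t*(l^2 + 58*l - 63) + 81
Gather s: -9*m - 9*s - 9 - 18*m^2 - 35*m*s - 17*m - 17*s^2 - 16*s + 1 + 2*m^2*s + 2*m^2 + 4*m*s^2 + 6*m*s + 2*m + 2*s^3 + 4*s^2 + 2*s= -16*m^2 - 24*m + 2*s^3 + s^2*(4*m - 13) + s*(2*m^2 - 29*m - 23) - 8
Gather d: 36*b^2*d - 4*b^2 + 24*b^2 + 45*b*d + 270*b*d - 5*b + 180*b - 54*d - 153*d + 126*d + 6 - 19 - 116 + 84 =20*b^2 + 175*b + d*(36*b^2 + 315*b - 81) - 45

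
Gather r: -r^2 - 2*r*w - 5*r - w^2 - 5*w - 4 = -r^2 + r*(-2*w - 5) - w^2 - 5*w - 4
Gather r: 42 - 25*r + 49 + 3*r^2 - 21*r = 3*r^2 - 46*r + 91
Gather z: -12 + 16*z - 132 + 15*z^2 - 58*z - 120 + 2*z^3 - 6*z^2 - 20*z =2*z^3 + 9*z^2 - 62*z - 264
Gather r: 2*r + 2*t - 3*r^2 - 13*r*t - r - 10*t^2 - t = -3*r^2 + r*(1 - 13*t) - 10*t^2 + t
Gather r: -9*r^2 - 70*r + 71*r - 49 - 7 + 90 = -9*r^2 + r + 34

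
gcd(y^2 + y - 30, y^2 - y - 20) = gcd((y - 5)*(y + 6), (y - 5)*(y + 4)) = y - 5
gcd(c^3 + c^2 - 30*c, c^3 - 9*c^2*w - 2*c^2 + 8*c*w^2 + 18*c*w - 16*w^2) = 1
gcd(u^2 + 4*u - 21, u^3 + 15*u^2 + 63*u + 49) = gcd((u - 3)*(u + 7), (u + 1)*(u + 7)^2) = u + 7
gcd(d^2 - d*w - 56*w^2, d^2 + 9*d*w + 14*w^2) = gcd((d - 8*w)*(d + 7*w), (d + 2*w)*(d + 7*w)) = d + 7*w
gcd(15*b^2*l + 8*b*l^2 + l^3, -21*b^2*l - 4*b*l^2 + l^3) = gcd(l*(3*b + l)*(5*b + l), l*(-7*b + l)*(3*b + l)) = 3*b*l + l^2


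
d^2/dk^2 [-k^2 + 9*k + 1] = -2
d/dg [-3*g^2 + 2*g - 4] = 2 - 6*g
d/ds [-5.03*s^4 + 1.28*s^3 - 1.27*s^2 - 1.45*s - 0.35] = -20.12*s^3 + 3.84*s^2 - 2.54*s - 1.45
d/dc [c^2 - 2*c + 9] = 2*c - 2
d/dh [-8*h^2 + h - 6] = 1 - 16*h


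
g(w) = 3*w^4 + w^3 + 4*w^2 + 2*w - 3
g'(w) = 12*w^3 + 3*w^2 + 8*w + 2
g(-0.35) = -3.21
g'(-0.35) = -0.95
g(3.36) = 469.18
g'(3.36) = 517.95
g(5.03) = 2155.93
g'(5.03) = 1645.31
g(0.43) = -1.22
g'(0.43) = 6.95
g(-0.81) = -1.24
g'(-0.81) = -8.89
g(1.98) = 70.51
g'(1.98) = 122.75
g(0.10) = -2.76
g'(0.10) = 2.84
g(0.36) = -1.66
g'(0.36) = 5.83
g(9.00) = 20751.00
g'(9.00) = 9065.00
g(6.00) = 4257.00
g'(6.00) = 2750.00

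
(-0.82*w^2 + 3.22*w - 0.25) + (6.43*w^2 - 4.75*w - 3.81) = 5.61*w^2 - 1.53*w - 4.06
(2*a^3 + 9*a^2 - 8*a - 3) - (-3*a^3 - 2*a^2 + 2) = 5*a^3 + 11*a^2 - 8*a - 5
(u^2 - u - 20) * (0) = 0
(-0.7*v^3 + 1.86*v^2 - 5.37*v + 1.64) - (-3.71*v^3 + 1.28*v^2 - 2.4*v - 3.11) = 3.01*v^3 + 0.58*v^2 - 2.97*v + 4.75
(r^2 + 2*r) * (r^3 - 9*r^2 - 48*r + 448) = r^5 - 7*r^4 - 66*r^3 + 352*r^2 + 896*r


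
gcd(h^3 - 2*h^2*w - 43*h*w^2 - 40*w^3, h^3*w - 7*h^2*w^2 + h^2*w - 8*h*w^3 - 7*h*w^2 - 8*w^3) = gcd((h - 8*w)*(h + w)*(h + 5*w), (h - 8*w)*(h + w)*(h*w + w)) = -h^2 + 7*h*w + 8*w^2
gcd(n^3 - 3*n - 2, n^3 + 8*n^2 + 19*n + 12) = n + 1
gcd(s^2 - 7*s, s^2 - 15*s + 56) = s - 7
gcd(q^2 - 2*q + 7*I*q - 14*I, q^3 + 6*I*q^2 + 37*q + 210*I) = q + 7*I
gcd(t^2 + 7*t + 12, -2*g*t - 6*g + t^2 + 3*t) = t + 3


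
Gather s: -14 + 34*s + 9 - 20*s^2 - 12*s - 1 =-20*s^2 + 22*s - 6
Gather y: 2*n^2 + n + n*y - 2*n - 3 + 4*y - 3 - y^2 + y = 2*n^2 - n - y^2 + y*(n + 5) - 6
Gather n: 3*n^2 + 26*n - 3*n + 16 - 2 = 3*n^2 + 23*n + 14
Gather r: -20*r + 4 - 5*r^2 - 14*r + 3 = -5*r^2 - 34*r + 7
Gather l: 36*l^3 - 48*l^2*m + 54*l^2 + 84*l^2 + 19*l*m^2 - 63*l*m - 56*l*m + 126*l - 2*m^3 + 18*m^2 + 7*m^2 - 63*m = 36*l^3 + l^2*(138 - 48*m) + l*(19*m^2 - 119*m + 126) - 2*m^3 + 25*m^2 - 63*m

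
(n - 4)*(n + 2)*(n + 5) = n^3 + 3*n^2 - 18*n - 40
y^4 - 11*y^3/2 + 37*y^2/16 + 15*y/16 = y*(y - 5)*(y - 3/4)*(y + 1/4)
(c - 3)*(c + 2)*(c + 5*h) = c^3 + 5*c^2*h - c^2 - 5*c*h - 6*c - 30*h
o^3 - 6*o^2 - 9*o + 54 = (o - 6)*(o - 3)*(o + 3)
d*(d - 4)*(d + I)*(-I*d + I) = -I*d^4 + d^3 + 5*I*d^3 - 5*d^2 - 4*I*d^2 + 4*d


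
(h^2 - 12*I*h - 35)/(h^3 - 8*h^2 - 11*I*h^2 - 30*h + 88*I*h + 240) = (h - 7*I)/(h^2 + h*(-8 - 6*I) + 48*I)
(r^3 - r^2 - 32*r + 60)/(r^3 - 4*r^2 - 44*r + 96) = (r - 5)/(r - 8)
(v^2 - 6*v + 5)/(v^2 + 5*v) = (v^2 - 6*v + 5)/(v*(v + 5))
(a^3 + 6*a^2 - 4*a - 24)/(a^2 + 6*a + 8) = (a^2 + 4*a - 12)/(a + 4)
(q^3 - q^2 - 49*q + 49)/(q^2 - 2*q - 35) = (q^2 + 6*q - 7)/(q + 5)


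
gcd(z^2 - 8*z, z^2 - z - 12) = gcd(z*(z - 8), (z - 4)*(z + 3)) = 1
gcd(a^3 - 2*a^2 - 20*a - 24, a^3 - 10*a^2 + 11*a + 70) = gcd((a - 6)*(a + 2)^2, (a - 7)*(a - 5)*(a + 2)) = a + 2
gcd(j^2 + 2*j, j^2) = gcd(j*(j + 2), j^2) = j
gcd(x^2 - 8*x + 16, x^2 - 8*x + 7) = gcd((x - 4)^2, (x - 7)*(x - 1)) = 1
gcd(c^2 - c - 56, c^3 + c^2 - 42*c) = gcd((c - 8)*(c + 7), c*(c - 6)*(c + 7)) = c + 7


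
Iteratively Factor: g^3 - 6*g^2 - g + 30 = (g + 2)*(g^2 - 8*g + 15) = (g - 3)*(g + 2)*(g - 5)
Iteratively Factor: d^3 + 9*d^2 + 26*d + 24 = (d + 3)*(d^2 + 6*d + 8) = (d + 3)*(d + 4)*(d + 2)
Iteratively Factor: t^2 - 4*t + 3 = (t - 1)*(t - 3)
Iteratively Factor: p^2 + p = (p)*(p + 1)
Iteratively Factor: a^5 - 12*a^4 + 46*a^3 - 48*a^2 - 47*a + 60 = (a - 3)*(a^4 - 9*a^3 + 19*a^2 + 9*a - 20) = (a - 4)*(a - 3)*(a^3 - 5*a^2 - a + 5) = (a - 4)*(a - 3)*(a + 1)*(a^2 - 6*a + 5) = (a - 5)*(a - 4)*(a - 3)*(a + 1)*(a - 1)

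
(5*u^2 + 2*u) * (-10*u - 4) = -50*u^3 - 40*u^2 - 8*u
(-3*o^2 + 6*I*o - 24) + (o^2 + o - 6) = -2*o^2 + o + 6*I*o - 30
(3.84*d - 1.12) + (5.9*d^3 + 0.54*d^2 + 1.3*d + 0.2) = 5.9*d^3 + 0.54*d^2 + 5.14*d - 0.92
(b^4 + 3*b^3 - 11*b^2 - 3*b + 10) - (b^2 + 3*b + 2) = b^4 + 3*b^3 - 12*b^2 - 6*b + 8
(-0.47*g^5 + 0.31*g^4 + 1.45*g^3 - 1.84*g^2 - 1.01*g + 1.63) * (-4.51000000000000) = 2.1197*g^5 - 1.3981*g^4 - 6.5395*g^3 + 8.2984*g^2 + 4.5551*g - 7.3513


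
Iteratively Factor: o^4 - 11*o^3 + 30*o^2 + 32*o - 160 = (o - 4)*(o^3 - 7*o^2 + 2*o + 40) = (o - 5)*(o - 4)*(o^2 - 2*o - 8) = (o - 5)*(o - 4)^2*(o + 2)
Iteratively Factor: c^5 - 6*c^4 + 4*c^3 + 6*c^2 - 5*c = (c - 1)*(c^4 - 5*c^3 - c^2 + 5*c) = (c - 5)*(c - 1)*(c^3 - c) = (c - 5)*(c - 1)^2*(c^2 + c) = (c - 5)*(c - 1)^2*(c + 1)*(c)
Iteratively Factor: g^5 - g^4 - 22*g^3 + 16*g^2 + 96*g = (g - 4)*(g^4 + 3*g^3 - 10*g^2 - 24*g) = (g - 4)*(g + 4)*(g^3 - g^2 - 6*g) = (g - 4)*(g - 3)*(g + 4)*(g^2 + 2*g) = g*(g - 4)*(g - 3)*(g + 4)*(g + 2)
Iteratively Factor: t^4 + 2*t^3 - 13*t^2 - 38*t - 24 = (t + 3)*(t^3 - t^2 - 10*t - 8) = (t + 1)*(t + 3)*(t^2 - 2*t - 8) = (t - 4)*(t + 1)*(t + 3)*(t + 2)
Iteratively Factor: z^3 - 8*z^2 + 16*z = (z - 4)*(z^2 - 4*z) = z*(z - 4)*(z - 4)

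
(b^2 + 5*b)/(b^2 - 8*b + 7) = b*(b + 5)/(b^2 - 8*b + 7)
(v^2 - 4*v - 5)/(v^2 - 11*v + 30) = (v + 1)/(v - 6)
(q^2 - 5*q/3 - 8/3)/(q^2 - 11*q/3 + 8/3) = (q + 1)/(q - 1)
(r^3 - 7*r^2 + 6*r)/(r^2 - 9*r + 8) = r*(r - 6)/(r - 8)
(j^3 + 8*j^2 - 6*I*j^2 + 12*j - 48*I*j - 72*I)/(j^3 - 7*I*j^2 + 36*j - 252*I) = (j^2 + 8*j + 12)/(j^2 - I*j + 42)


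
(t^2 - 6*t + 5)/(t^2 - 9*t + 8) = (t - 5)/(t - 8)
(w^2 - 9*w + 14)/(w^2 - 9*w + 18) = (w^2 - 9*w + 14)/(w^2 - 9*w + 18)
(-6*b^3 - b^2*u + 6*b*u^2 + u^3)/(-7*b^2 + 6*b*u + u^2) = (6*b^2 + 7*b*u + u^2)/(7*b + u)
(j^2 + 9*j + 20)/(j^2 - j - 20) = (j + 5)/(j - 5)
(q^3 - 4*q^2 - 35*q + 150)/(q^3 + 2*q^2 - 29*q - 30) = (q - 5)/(q + 1)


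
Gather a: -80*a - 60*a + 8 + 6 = 14 - 140*a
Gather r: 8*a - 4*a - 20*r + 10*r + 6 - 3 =4*a - 10*r + 3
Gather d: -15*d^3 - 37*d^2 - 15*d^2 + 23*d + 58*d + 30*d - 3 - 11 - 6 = -15*d^3 - 52*d^2 + 111*d - 20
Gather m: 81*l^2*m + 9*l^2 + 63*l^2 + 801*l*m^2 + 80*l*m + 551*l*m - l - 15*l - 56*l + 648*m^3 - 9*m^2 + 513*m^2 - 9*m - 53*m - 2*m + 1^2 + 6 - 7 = 72*l^2 - 72*l + 648*m^3 + m^2*(801*l + 504) + m*(81*l^2 + 631*l - 64)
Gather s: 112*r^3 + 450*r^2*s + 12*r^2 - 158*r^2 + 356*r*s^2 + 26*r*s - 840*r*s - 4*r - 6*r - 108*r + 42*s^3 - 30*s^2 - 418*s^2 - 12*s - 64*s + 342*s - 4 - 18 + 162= 112*r^3 - 146*r^2 - 118*r + 42*s^3 + s^2*(356*r - 448) + s*(450*r^2 - 814*r + 266) + 140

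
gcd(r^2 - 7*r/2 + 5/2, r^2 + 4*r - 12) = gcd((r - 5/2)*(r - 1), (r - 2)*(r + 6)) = 1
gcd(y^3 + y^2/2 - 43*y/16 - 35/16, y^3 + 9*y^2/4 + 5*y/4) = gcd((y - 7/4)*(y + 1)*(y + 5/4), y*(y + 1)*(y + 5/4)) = y^2 + 9*y/4 + 5/4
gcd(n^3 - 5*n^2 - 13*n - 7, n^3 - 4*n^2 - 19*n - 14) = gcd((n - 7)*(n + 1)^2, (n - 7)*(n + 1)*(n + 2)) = n^2 - 6*n - 7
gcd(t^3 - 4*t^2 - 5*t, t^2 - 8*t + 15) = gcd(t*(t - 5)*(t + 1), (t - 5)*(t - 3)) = t - 5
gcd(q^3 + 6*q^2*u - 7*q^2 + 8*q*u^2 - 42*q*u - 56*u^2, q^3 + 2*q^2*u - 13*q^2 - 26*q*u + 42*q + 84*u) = q^2 + 2*q*u - 7*q - 14*u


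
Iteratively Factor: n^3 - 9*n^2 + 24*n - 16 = (n - 4)*(n^2 - 5*n + 4) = (n - 4)^2*(n - 1)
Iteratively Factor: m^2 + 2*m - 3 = (m - 1)*(m + 3)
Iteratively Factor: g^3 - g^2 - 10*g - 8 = (g + 1)*(g^2 - 2*g - 8) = (g - 4)*(g + 1)*(g + 2)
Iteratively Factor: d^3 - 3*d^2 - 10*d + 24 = (d - 4)*(d^2 + d - 6) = (d - 4)*(d - 2)*(d + 3)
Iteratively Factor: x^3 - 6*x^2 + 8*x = (x)*(x^2 - 6*x + 8) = x*(x - 4)*(x - 2)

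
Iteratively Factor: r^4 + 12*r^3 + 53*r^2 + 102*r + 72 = (r + 2)*(r^3 + 10*r^2 + 33*r + 36) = (r + 2)*(r + 3)*(r^2 + 7*r + 12) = (r + 2)*(r + 3)*(r + 4)*(r + 3)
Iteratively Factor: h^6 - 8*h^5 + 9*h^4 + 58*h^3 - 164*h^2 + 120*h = (h - 5)*(h^5 - 3*h^4 - 6*h^3 + 28*h^2 - 24*h) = h*(h - 5)*(h^4 - 3*h^3 - 6*h^2 + 28*h - 24) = h*(h - 5)*(h - 2)*(h^3 - h^2 - 8*h + 12) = h*(h - 5)*(h - 2)^2*(h^2 + h - 6) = h*(h - 5)*(h - 2)^2*(h + 3)*(h - 2)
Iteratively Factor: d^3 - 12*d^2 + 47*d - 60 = (d - 5)*(d^2 - 7*d + 12) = (d - 5)*(d - 4)*(d - 3)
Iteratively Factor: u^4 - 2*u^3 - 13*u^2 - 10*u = (u + 1)*(u^3 - 3*u^2 - 10*u) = (u - 5)*(u + 1)*(u^2 + 2*u) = (u - 5)*(u + 1)*(u + 2)*(u)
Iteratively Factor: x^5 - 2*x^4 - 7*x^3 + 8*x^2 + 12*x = (x)*(x^4 - 2*x^3 - 7*x^2 + 8*x + 12) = x*(x + 2)*(x^3 - 4*x^2 + x + 6) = x*(x + 1)*(x + 2)*(x^2 - 5*x + 6) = x*(x - 2)*(x + 1)*(x + 2)*(x - 3)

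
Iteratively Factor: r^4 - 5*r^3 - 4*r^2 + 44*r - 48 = (r + 3)*(r^3 - 8*r^2 + 20*r - 16) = (r - 2)*(r + 3)*(r^2 - 6*r + 8) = (r - 4)*(r - 2)*(r + 3)*(r - 2)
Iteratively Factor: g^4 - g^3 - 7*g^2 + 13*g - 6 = (g - 2)*(g^3 + g^2 - 5*g + 3) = (g - 2)*(g - 1)*(g^2 + 2*g - 3) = (g - 2)*(g - 1)*(g + 3)*(g - 1)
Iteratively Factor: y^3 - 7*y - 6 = (y + 1)*(y^2 - y - 6) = (y + 1)*(y + 2)*(y - 3)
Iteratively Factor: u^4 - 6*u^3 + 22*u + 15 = (u + 1)*(u^3 - 7*u^2 + 7*u + 15) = (u + 1)^2*(u^2 - 8*u + 15) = (u - 5)*(u + 1)^2*(u - 3)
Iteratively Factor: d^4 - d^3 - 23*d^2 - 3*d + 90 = (d + 3)*(d^3 - 4*d^2 - 11*d + 30) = (d + 3)^2*(d^2 - 7*d + 10) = (d - 2)*(d + 3)^2*(d - 5)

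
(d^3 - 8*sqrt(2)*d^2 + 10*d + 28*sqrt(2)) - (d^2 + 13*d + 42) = d^3 - 8*sqrt(2)*d^2 - d^2 - 3*d - 42 + 28*sqrt(2)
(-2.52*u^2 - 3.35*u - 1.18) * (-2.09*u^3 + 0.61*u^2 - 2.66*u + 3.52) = 5.2668*u^5 + 5.4643*u^4 + 7.1259*u^3 - 0.679199999999998*u^2 - 8.6532*u - 4.1536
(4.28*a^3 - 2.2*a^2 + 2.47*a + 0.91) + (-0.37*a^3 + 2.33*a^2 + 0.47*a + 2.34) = 3.91*a^3 + 0.13*a^2 + 2.94*a + 3.25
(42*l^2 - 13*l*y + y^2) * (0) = 0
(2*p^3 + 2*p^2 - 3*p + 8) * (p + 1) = 2*p^4 + 4*p^3 - p^2 + 5*p + 8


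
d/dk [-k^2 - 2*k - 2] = -2*k - 2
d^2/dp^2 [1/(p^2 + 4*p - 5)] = 2*(-p^2 - 4*p + 4*(p + 2)^2 + 5)/(p^2 + 4*p - 5)^3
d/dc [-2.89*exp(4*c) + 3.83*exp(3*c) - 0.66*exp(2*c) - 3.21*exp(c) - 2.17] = (-11.56*exp(3*c) + 11.49*exp(2*c) - 1.32*exp(c) - 3.21)*exp(c)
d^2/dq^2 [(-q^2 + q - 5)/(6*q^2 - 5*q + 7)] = 2*(6*q^3 - 414*q^2 + 324*q + 71)/(216*q^6 - 540*q^5 + 1206*q^4 - 1385*q^3 + 1407*q^2 - 735*q + 343)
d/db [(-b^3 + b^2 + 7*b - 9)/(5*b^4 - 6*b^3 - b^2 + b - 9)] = (5*b^6 - 10*b^5 - 98*b^4 + 262*b^3 - 127*b^2 - 36*b - 54)/(25*b^8 - 60*b^7 + 26*b^6 + 22*b^5 - 101*b^4 + 106*b^3 + 19*b^2 - 18*b + 81)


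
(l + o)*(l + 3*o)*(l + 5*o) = l^3 + 9*l^2*o + 23*l*o^2 + 15*o^3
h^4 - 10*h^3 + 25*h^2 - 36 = (h - 6)*(h - 3)*(h - 2)*(h + 1)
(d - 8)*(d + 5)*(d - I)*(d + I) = d^4 - 3*d^3 - 39*d^2 - 3*d - 40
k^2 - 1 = (k - 1)*(k + 1)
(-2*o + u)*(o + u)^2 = -2*o^3 - 3*o^2*u + u^3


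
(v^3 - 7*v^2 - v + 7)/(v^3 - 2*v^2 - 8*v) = (-v^3 + 7*v^2 + v - 7)/(v*(-v^2 + 2*v + 8))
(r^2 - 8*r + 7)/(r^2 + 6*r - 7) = (r - 7)/(r + 7)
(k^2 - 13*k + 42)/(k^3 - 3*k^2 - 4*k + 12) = (k^2 - 13*k + 42)/(k^3 - 3*k^2 - 4*k + 12)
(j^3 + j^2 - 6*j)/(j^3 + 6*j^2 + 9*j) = (j - 2)/(j + 3)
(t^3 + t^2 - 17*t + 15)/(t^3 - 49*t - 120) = (t^2 - 4*t + 3)/(t^2 - 5*t - 24)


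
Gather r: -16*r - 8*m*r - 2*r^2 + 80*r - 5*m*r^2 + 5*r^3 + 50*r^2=5*r^3 + r^2*(48 - 5*m) + r*(64 - 8*m)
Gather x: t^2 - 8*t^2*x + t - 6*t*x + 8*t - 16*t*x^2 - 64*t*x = t^2 - 16*t*x^2 + 9*t + x*(-8*t^2 - 70*t)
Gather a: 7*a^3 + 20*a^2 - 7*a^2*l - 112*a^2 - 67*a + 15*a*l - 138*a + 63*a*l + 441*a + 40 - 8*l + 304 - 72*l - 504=7*a^3 + a^2*(-7*l - 92) + a*(78*l + 236) - 80*l - 160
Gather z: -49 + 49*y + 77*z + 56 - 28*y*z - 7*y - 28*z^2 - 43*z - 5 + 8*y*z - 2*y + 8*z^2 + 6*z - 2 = 40*y - 20*z^2 + z*(40 - 20*y)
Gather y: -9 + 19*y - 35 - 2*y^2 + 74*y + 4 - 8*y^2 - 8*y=-10*y^2 + 85*y - 40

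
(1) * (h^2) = h^2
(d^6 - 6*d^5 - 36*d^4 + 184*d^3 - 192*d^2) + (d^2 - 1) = d^6 - 6*d^5 - 36*d^4 + 184*d^3 - 191*d^2 - 1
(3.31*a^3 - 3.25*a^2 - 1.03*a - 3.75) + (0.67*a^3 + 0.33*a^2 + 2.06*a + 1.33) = 3.98*a^3 - 2.92*a^2 + 1.03*a - 2.42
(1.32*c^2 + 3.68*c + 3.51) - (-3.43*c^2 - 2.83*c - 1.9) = 4.75*c^2 + 6.51*c + 5.41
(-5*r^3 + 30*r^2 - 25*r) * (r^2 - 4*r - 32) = -5*r^5 + 50*r^4 + 15*r^3 - 860*r^2 + 800*r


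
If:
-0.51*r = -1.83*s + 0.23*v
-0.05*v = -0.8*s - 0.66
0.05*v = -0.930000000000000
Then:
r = 1.26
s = -1.99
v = -18.60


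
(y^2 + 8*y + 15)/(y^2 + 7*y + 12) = (y + 5)/(y + 4)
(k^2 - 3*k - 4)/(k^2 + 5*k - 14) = (k^2 - 3*k - 4)/(k^2 + 5*k - 14)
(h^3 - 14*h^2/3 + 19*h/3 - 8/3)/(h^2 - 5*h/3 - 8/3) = (h^2 - 2*h + 1)/(h + 1)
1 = 1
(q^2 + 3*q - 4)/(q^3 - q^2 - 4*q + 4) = (q + 4)/(q^2 - 4)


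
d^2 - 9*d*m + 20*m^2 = (d - 5*m)*(d - 4*m)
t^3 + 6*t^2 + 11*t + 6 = (t + 1)*(t + 2)*(t + 3)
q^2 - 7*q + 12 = (q - 4)*(q - 3)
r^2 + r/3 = r*(r + 1/3)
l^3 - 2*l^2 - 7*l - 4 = (l - 4)*(l + 1)^2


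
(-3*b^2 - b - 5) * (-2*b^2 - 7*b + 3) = 6*b^4 + 23*b^3 + 8*b^2 + 32*b - 15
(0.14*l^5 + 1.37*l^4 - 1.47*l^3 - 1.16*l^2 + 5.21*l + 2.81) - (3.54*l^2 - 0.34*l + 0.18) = 0.14*l^5 + 1.37*l^4 - 1.47*l^3 - 4.7*l^2 + 5.55*l + 2.63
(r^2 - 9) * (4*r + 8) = 4*r^3 + 8*r^2 - 36*r - 72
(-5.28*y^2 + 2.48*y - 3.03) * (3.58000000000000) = -18.9024*y^2 + 8.8784*y - 10.8474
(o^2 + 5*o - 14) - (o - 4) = o^2 + 4*o - 10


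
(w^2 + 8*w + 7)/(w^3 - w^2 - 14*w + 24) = (w^2 + 8*w + 7)/(w^3 - w^2 - 14*w + 24)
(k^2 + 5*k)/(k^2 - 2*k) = (k + 5)/(k - 2)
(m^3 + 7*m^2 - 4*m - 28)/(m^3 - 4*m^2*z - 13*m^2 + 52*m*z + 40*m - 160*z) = (m^3 + 7*m^2 - 4*m - 28)/(m^3 - 4*m^2*z - 13*m^2 + 52*m*z + 40*m - 160*z)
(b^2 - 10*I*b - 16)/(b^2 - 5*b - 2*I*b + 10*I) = (b - 8*I)/(b - 5)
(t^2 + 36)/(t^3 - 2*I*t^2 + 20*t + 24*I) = (t + 6*I)/(t^2 + 4*I*t - 4)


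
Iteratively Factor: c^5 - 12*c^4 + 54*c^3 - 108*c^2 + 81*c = (c - 3)*(c^4 - 9*c^3 + 27*c^2 - 27*c) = (c - 3)^2*(c^3 - 6*c^2 + 9*c) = c*(c - 3)^2*(c^2 - 6*c + 9) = c*(c - 3)^3*(c - 3)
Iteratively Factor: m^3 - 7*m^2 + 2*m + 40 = (m - 4)*(m^2 - 3*m - 10) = (m - 5)*(m - 4)*(m + 2)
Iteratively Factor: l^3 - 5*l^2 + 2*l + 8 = (l - 4)*(l^2 - l - 2) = (l - 4)*(l + 1)*(l - 2)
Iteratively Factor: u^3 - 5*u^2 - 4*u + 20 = (u + 2)*(u^2 - 7*u + 10) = (u - 5)*(u + 2)*(u - 2)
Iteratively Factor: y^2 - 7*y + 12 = (y - 3)*(y - 4)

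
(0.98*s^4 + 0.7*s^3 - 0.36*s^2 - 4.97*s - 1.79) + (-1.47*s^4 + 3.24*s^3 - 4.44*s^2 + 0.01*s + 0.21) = -0.49*s^4 + 3.94*s^3 - 4.8*s^2 - 4.96*s - 1.58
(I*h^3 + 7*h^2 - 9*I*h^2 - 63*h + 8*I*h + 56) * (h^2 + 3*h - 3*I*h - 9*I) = I*h^5 + 10*h^4 - 6*I*h^4 - 60*h^3 - 40*I*h^3 - 190*h^2 + 150*I*h^2 + 240*h + 399*I*h - 504*I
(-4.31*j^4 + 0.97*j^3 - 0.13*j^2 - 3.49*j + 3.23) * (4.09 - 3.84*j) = 16.5504*j^5 - 21.3527*j^4 + 4.4665*j^3 + 12.8699*j^2 - 26.6773*j + 13.2107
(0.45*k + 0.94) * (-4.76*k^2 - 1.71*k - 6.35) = -2.142*k^3 - 5.2439*k^2 - 4.4649*k - 5.969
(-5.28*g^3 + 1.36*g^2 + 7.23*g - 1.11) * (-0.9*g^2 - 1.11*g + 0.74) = 4.752*g^5 + 4.6368*g^4 - 11.9238*g^3 - 6.0199*g^2 + 6.5823*g - 0.8214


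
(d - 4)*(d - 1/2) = d^2 - 9*d/2 + 2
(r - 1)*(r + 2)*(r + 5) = r^3 + 6*r^2 + 3*r - 10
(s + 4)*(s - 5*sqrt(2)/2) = s^2 - 5*sqrt(2)*s/2 + 4*s - 10*sqrt(2)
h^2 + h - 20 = (h - 4)*(h + 5)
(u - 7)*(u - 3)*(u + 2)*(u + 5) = u^4 - 3*u^3 - 39*u^2 + 47*u + 210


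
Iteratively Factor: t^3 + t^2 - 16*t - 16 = (t + 1)*(t^2 - 16) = (t - 4)*(t + 1)*(t + 4)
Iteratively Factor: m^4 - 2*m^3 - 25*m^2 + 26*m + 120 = (m - 3)*(m^3 + m^2 - 22*m - 40) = (m - 5)*(m - 3)*(m^2 + 6*m + 8) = (m - 5)*(m - 3)*(m + 2)*(m + 4)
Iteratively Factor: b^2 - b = (b)*(b - 1)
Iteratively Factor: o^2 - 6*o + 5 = (o - 1)*(o - 5)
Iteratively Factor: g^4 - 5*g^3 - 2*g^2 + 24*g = (g - 4)*(g^3 - g^2 - 6*g) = g*(g - 4)*(g^2 - g - 6) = g*(g - 4)*(g + 2)*(g - 3)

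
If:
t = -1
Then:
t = -1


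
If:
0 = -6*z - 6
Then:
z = -1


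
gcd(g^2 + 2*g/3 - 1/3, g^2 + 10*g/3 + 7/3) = g + 1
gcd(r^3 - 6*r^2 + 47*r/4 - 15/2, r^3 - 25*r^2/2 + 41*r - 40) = r^2 - 9*r/2 + 5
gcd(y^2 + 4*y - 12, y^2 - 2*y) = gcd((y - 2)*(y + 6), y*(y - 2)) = y - 2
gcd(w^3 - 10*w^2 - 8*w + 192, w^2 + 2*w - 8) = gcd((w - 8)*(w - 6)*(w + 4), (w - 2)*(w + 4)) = w + 4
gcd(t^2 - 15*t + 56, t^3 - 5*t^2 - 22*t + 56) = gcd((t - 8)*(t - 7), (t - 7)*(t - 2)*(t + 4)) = t - 7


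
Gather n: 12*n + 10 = 12*n + 10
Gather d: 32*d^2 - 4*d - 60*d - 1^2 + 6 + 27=32*d^2 - 64*d + 32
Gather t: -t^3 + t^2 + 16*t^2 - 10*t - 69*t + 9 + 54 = -t^3 + 17*t^2 - 79*t + 63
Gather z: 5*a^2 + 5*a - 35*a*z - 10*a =5*a^2 - 35*a*z - 5*a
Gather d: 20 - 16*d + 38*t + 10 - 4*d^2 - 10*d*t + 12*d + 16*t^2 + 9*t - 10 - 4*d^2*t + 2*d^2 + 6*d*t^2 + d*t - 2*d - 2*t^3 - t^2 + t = d^2*(-4*t - 2) + d*(6*t^2 - 9*t - 6) - 2*t^3 + 15*t^2 + 48*t + 20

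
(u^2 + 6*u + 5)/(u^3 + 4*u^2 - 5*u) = (u + 1)/(u*(u - 1))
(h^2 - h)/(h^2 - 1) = h/(h + 1)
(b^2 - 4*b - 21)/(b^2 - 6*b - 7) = (b + 3)/(b + 1)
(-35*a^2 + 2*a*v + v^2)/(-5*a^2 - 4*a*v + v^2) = (7*a + v)/(a + v)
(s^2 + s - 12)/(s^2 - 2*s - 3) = (s + 4)/(s + 1)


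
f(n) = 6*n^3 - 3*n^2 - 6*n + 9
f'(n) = 18*n^2 - 6*n - 6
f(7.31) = 2148.54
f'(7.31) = 911.99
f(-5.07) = -819.64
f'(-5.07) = 487.11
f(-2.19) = -55.27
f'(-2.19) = 93.47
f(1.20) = 7.85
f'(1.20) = 12.72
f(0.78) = 5.34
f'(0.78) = 0.27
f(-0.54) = 10.42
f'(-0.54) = 2.49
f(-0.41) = 10.54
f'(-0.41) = -0.51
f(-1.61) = -14.16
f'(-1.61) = 50.32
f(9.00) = 4086.00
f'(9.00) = 1398.00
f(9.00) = 4086.00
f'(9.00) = 1398.00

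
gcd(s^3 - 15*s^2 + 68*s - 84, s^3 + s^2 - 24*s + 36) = s - 2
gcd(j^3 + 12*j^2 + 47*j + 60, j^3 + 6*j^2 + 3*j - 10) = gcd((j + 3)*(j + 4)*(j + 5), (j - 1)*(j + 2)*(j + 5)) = j + 5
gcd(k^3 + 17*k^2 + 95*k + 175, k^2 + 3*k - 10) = k + 5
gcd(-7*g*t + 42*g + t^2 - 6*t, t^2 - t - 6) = 1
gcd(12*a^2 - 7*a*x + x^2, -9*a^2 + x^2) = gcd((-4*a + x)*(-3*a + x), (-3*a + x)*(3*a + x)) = -3*a + x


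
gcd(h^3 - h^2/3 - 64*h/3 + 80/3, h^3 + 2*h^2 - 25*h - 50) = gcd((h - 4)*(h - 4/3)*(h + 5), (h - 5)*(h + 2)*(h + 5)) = h + 5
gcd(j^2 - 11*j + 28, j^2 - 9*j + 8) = 1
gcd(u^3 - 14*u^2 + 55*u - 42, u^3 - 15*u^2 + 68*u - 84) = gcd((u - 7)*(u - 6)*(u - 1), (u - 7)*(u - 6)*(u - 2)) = u^2 - 13*u + 42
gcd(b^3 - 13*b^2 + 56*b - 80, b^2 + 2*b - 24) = b - 4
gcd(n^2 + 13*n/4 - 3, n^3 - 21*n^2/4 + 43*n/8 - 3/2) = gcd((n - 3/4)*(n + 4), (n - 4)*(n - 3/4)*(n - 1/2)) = n - 3/4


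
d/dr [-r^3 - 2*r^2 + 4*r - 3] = -3*r^2 - 4*r + 4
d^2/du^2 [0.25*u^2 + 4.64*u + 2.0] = 0.500000000000000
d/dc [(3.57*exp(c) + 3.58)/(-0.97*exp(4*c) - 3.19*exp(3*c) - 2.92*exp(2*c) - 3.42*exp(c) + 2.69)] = (10.3887*exp(4*c) + 36.667*exp(3*c) + 44.685*exp(2*c) + 20.9072*exp(c) + 21.8469)*exp(c)/(0.9409*exp(8*c) + 6.1886*exp(7*c) + 15.8409*exp(6*c) + 25.2644*exp(5*c) + 25.1274*exp(4*c) + 2.8106*exp(3*c) - 4.0132*exp(2*c) - 18.3996*exp(c) + 7.2361)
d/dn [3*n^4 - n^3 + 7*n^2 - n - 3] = 12*n^3 - 3*n^2 + 14*n - 1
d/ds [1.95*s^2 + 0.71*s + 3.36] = 3.9*s + 0.71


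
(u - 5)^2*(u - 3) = u^3 - 13*u^2 + 55*u - 75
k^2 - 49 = (k - 7)*(k + 7)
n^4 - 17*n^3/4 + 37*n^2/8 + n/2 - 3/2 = (n - 2)^2*(n - 3/4)*(n + 1/2)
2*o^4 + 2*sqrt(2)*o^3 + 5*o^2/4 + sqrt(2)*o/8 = o*(o + sqrt(2)/2)*(sqrt(2)*o + 1/2)^2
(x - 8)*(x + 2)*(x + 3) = x^3 - 3*x^2 - 34*x - 48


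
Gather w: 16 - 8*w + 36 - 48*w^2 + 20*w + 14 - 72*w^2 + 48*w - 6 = -120*w^2 + 60*w + 60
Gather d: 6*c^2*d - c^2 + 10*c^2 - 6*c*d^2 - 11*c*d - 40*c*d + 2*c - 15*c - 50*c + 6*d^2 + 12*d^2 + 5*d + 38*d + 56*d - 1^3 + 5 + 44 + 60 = 9*c^2 - 63*c + d^2*(18 - 6*c) + d*(6*c^2 - 51*c + 99) + 108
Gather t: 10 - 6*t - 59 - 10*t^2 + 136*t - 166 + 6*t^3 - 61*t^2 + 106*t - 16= 6*t^3 - 71*t^2 + 236*t - 231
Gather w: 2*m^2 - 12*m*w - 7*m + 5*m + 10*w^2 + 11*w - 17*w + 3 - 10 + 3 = 2*m^2 - 2*m + 10*w^2 + w*(-12*m - 6) - 4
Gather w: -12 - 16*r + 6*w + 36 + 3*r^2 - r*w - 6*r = 3*r^2 - 22*r + w*(6 - r) + 24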